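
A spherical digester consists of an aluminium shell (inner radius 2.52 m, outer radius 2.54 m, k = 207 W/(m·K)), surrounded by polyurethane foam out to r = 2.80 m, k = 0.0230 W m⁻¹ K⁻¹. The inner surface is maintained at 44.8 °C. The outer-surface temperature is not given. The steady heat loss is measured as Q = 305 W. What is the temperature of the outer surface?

T_out = 6.22 °C

Sum the resistances:
  R_aluminium = (1/2.52 − 1/2.54)/(4πk) = 0.003125/(4π·207) = 1.201×10^-6 K/W
  R_polyurethane foam = (1/2.54 − 1/2.80)/(4πk) = 0.03656/(4π·0.0230) = 0.1265 K/W
ΣR = 0.1265 K/W
ΔT = Q·ΣR = 305 × 0.1265 = 38.58 K
Heat flows outward, so T_out = T_in − ΔT = 44.8 − 38.58 = 6.22 °C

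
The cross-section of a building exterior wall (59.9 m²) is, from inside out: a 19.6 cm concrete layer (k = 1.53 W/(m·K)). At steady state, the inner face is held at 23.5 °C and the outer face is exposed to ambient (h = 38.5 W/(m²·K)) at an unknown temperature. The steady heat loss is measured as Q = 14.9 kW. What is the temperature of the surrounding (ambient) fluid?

T_out = -14.8 °C

Sum the resistances:
  R_concrete = L/(kA) = 0.196/(1.53·59.9) = 0.002139 K/W
  R_conv,out = 1/(hA) = 1/(38.5·59.9) = 4.336×10^-4 K/W
ΣR = 0.002572 K/W
ΔT = Q·ΣR = 14900 × 0.002572 = 38.32 K
Heat flows outward, so T_out = T_in − ΔT = 23.5 − 38.32 = -14.8 °C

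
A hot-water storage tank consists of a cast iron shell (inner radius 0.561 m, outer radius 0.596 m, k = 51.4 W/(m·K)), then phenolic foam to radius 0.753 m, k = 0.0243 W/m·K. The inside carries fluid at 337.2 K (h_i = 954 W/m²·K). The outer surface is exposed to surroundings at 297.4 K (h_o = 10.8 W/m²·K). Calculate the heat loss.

Series thermal resistances, inner to outer:
  R_conv,in = 1/(4πr²h) = 1/(4π·0.561²·954) = 2.650×10^-4 K/W
  R_cast iron = (1/0.561 − 1/0.596)/(4πk) = 0.1047/(4π·51.4) = 1.621×10^-4 K/W
  R_phenolic foam = (1/0.596 − 1/0.753)/(4πk) = 0.3498/(4π·0.0243) = 1.146 K/W
  R_conv,out = 1/(4πr²h) = 1/(4π·0.753²·10.8) = 0.01300 K/W
ΣR = 2.650×10^-4 + 1.621×10^-4 + 1.146 + 0.01300 = 1.159 K/W
Q = ΔT/ΣR = (337.2 K − 297.4 K)/1.159 = 34.3 W

Q = 34.3 W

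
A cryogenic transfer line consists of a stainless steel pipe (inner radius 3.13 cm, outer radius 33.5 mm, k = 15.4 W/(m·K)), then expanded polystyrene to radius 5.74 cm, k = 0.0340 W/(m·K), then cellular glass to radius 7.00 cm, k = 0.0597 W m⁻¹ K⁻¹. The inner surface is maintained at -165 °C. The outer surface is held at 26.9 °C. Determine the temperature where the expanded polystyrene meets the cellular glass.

T = -6.4 °C

Treat each layer as a resistance in series:
  R'_stainless steel = ln(0.0335/0.0313)/(2πk) = 0.06793/(2π·15.4) = 7.020×10^-4 m·K/W
  R'_expanded polystyrene = ln(0.0574/0.0335)/(2πk) = 0.5385/(2π·0.0340) = 2.521 m·K/W
  R'_cellular glass = ln(0.0700/0.0574)/(2πk) = 0.1985/(2π·0.0597) = 0.5291 m·K/W
ΣR = 7.020×10^-4 + 2.521 + 0.5291 = 3.051 m·K/W
Q' = ΔT/ΣR = (-165 °C − 26.9 °C)/3.051 = -62.90 W/m
From the inner boundary to the expanded polystyrene/cellular glass interface, ΣR_partial = 2.522 m·K/W.
T_interface = T_in − Q'·ΣR_partial = -165 °C − (-62.90)(2.522) = -6.4 °C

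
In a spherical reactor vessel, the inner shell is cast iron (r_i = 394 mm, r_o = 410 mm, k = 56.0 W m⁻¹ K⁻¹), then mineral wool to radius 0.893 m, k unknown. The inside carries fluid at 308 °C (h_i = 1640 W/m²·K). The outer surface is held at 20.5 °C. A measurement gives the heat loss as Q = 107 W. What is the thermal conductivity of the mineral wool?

k = 0.0391 W/m·K

ΣR = ΔT/Q = |308 − 20.5|/107 = 2.687 K/W
Known resistances:
  R_conv,in = 1/(4πr²h) = 1/(4π·0.394²·1640) = 3.126×10^-4 K/W
  R_cast iron = (1/0.394 − 1/0.410)/(4πk) = 0.09905/(4π·56.0) = 1.407×10^-4 K/W
R_mineral wool = ΣR − ΣR_known = 2.687 − 4.533×10^-4 = 2.687 K/W
(1/r₁−1/r₂)/(4πk) = 2.687 ⇒ k = 1.319/(4π·2.687) = 0.0391 W/m·K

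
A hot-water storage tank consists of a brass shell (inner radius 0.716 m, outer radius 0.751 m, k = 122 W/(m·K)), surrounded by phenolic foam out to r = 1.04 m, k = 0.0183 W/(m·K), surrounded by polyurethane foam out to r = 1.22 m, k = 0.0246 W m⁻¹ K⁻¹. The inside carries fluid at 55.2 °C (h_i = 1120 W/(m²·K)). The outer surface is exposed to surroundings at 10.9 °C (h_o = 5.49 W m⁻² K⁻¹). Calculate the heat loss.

Q = 21.3 W

Series thermal resistances, inner to outer:
  R_conv,in = 1/(4πr²h) = 1/(4π·0.716²·1120) = 1.386×10^-4 K/W
  R_brass = (1/0.716 − 1/0.751)/(4πk) = 0.06509/(4π·122) = 4.246×10^-5 K/W
  R_phenolic foam = (1/0.751 − 1/1.04)/(4πk) = 0.3700/(4π·0.0183) = 1.609 K/W
  R_polyurethane foam = (1/1.04 − 1/1.22)/(4πk) = 0.1419/(4π·0.0246) = 0.4589 K/W
  R_conv,out = 1/(4πr²h) = 1/(4π·1.22²·5.49) = 0.009739 K/W
ΣR = 1.386×10^-4 + 4.246×10^-5 + 1.609 + 0.4589 + 0.009739 = 2.078 K/W
Q = ΔT/ΣR = (55.2 °C − 10.9 °C)/2.078 = 21.3 W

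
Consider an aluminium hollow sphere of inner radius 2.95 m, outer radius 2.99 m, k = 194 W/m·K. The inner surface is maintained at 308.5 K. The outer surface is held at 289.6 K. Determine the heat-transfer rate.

Q = 10200 kW

Q = 4πk·ΔT/(1/r₁ − 1/r₂) = 4π × 194 × 18.9 / (1/2.95 − 1/2.99) = 1.02×10^7 W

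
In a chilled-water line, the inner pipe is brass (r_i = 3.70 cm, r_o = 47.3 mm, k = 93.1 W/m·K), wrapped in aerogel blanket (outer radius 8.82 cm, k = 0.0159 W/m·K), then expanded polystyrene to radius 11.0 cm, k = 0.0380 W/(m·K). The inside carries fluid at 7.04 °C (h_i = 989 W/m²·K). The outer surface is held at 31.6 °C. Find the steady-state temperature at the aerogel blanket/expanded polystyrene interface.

Resistance network (inner→outer):
  R'_conv,in = 1/(2πr h) = 1/(2π·0.0370·989) = 0.004349 m·K/W
  R'_brass = ln(0.0473/0.0370)/(2πk) = 0.2456/(2π·93.1) = 4.198×10^-4 m·K/W
  R'_aerogel blanket = ln(0.0882/0.0473)/(2πk) = 0.6231/(2π·0.0159) = 6.237 m·K/W
  R'_expanded polystyrene = ln(0.110/0.0882)/(2πk) = 0.2209/(2π·0.0380) = 0.9251 m·K/W
ΣR = 0.004349 + 4.198×10^-4 + 6.237 + 0.9251 = 7.167 m·K/W
Q' = ΔT/ΣR = (7.04 °C − 31.6 °C)/7.167 = -3.427 W/m
From the inner boundary to the aerogel blanket/expanded polystyrene interface, ΣR_partial = 6.242 m·K/W.
T_interface = T_in − Q'·ΣR_partial = 7.04 °C − (-3.427)(6.242) = 28.4 °C

T = 28.4 °C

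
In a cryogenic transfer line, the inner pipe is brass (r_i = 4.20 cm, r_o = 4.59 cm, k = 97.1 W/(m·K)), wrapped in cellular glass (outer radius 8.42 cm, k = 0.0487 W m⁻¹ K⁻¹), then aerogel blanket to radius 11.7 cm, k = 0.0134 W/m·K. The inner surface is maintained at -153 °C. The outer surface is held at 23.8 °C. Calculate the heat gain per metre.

Series thermal resistances, inner to outer:
  R'_brass = ln(0.0459/0.0420)/(2πk) = 0.08880/(2π·97.1) = 1.455×10^-4 m·K/W
  R'_cellular glass = ln(0.0842/0.0459)/(2πk) = 0.6067/(2π·0.0487) = 1.983 m·K/W
  R'_aerogel blanket = ln(0.117/0.0842)/(2πk) = 0.3290/(2π·0.0134) = 3.907 m·K/W
ΣR = 1.455×10^-4 + 1.983 + 3.907 = 5.890 m·K/W
Q' = ΔT/ΣR = (-153 °C − 23.8 °C)/5.890 = -30.0 W/m
(Negative Q' ⇒ heat flows inward; heat gain = 30.0 W/m.)

Q' = 30.0 W/m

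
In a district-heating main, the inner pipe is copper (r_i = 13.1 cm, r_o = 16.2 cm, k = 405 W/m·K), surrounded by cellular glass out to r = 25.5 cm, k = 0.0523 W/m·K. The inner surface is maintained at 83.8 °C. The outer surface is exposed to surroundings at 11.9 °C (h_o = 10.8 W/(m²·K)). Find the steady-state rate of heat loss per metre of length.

Q' = 50.0 W/m

Series thermal resistances, inner to outer:
  R'_copper = ln(0.162/0.131)/(2πk) = 0.2124/(2π·405) = 8.347×10^-5 m·K/W
  R'_cellular glass = ln(0.255/0.162)/(2πk) = 0.4537/(2π·0.0523) = 1.381 m·K/W
  R'_conv,out = 1/(2πr h) = 1/(2π·0.255·10.8) = 0.05779 m·K/W
ΣR = 8.347×10^-5 + 1.381 + 0.05779 = 1.439 m·K/W
Q' = ΔT/ΣR = (83.8 °C − 11.9 °C)/1.439 = 50.0 W/m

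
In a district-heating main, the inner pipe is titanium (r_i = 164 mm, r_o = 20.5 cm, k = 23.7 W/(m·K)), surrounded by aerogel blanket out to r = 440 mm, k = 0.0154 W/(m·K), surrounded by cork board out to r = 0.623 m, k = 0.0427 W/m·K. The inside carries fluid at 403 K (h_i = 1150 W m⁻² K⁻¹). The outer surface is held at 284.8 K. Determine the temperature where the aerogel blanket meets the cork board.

Series thermal resistances, inner to outer:
  R'_conv,in = 1/(2πr h) = 1/(2π·0.164·1150) = 8.439×10^-4 m·K/W
  R'_titanium = ln(0.205/0.164)/(2πk) = 0.2231/(2π·23.7) = 0.001498 m·K/W
  R'_aerogel blanket = ln(0.440/0.205)/(2πk) = 0.7638/(2π·0.0154) = 7.893 m·K/W
  R'_cork board = ln(0.623/0.440)/(2πk) = 0.3478/(2π·0.0427) = 1.296 m·K/W
ΣR = 8.439×10^-4 + 0.001498 + 7.893 + 1.296 = 9.191 m·K/W
Q' = ΔT/ΣR = (403 K − 284.8 K)/9.191 = 12.86 W/m
From the inner boundary to the aerogel blanket/cork board interface, ΣR_partial = 7.895 m·K/W.
T_interface = T_in − Q'·ΣR_partial = 403 K − (12.86)(7.895) = 301.5 K

T = 301.5 K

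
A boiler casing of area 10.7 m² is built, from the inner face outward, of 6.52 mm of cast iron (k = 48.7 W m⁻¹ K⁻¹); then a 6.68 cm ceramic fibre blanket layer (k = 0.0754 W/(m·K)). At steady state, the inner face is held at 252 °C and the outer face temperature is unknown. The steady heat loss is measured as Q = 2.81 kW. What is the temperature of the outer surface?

Sum the resistances:
  R_cast iron = L/(kA) = 0.00652/(48.7·10.7) = 1.251×10^-5 K/W
  R_ceramic fibre blanket = L/(kA) = 0.0668/(0.0754·10.7) = 0.08280 K/W
ΣR = 0.08281 K/W
ΔT = Q·ΣR = 2810 × 0.08281 = 232.7 K
Heat flows outward, so T_out = T_in − ΔT = 252 − 232.7 = 19.3 °C

T_out = 19.3 °C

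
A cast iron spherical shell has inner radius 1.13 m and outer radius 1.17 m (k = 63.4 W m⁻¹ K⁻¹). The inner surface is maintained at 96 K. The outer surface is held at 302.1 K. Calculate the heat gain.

Q = 5430 kW

Q = 4πk·ΔT/(1/r₁ − 1/r₂) = 4π × 63.4 × 206.1 / (1/1.13 − 1/1.17) = 5.43×10^6 W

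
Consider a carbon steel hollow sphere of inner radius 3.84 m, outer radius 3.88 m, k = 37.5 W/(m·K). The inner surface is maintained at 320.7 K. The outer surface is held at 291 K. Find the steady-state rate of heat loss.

Q = 4πk·ΔT/(1/r₁ − 1/r₂) = 4π × 37.5 × 29.7 / (1/3.84 − 1/3.88) = 5.21×10^6 W

Q = 5210 kW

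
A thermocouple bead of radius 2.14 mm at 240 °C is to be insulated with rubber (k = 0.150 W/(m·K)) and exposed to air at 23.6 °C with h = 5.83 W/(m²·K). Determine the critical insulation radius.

r_cr = 5.15 cm

For a sphere, r_cr = 2k_ins/h = 2·0.150/5.83 = 0.0515 m = 5.15 cm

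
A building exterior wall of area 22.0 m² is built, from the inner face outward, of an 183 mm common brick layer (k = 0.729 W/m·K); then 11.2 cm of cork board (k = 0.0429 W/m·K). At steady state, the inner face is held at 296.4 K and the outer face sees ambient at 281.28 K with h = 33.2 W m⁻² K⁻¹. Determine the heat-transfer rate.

Treat each layer as a resistance in series:
  R_common brick = L/(kA) = 0.183/(0.729·22.0) = 0.01141 K/W
  R_cork board = L/(kA) = 0.112/(0.0429·22.0) = 0.1187 K/W
  R_conv,out = 1/(hA) = 1/(33.2·22.0) = 0.001369 K/W
ΣR = 0.01141 + 0.1187 + 0.001369 = 0.1315 K/W
Q = ΔT/ΣR = (296.4 K − 281.28 K)/0.1315 = 115 W

Q = 115 W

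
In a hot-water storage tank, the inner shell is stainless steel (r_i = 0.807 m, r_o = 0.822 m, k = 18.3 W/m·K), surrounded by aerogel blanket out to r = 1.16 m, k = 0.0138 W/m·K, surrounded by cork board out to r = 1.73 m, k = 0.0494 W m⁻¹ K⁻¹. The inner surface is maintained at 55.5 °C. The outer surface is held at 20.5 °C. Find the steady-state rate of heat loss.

Q = 14.0 W

Resistance network (inner→outer):
  R_stainless steel = (1/0.807 − 1/0.822)/(4πk) = 0.02261/(4π·18.3) = 9.833×10^-5 K/W
  R_aerogel blanket = (1/0.822 − 1/1.16)/(4πk) = 0.3545/(4π·0.0138) = 2.044 K/W
  R_cork board = (1/1.16 − 1/1.73)/(4πk) = 0.2840/(4π·0.0494) = 0.4575 K/W
ΣR = 9.833×10^-5 + 2.044 + 0.4575 = 2.502 K/W
Q = ΔT/ΣR = (55.5 °C − 20.5 °C)/2.502 = 14.0 W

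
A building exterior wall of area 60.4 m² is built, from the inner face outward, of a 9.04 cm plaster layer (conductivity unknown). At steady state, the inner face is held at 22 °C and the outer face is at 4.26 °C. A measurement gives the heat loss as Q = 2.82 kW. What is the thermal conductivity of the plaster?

ΣR = ΔT/Q = |22 − 4.26|/2820 = 0.006291 K/W
L/(kA) = 0.006291 ⇒ k = 0.0904/(0.006291·60.4) = 0.238 W/m·K

k = 0.238 W/m·K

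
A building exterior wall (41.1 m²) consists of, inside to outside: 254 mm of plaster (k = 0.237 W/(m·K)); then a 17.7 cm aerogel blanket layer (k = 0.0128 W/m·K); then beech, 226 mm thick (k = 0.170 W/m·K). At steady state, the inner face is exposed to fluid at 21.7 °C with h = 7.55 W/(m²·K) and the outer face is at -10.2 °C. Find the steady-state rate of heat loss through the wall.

Resistance network (inner→outer):
  R_conv,in = 1/(hA) = 1/(7.55·41.1) = 0.003223 K/W
  R_plaster = L/(kA) = 0.254/(0.237·41.1) = 0.02608 K/W
  R_aerogel blanket = L/(kA) = 0.177/(0.0128·41.1) = 0.3365 K/W
  R_beech = L/(kA) = 0.226/(0.170·41.1) = 0.03235 K/W
ΣR = 0.003223 + 0.02608 + 0.3365 + 0.03235 = 0.3982 K/W
Q = ΔT/ΣR = (21.7 °C − -10.2 °C)/0.3982 = 80.1 W

Q = 80.1 W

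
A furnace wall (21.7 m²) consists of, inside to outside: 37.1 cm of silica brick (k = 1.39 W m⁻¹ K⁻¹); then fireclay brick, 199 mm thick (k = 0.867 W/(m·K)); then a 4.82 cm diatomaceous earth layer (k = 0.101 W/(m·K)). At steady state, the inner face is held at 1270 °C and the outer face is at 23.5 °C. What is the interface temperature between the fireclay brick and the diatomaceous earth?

Treat each layer as a resistance in series:
  R_silica brick = L/(kA) = 0.371/(1.39·21.7) = 0.01230 K/W
  R_fireclay brick = L/(kA) = 0.199/(0.867·21.7) = 0.01058 K/W
  R_diatomaceous earth = L/(kA) = 0.0482/(0.101·21.7) = 0.02199 K/W
ΣR = 0.01230 + 0.01058 + 0.02199 = 0.04487 K/W
Q = ΔT/ΣR = (1270 °C − 23.5 °C)/0.04487 = 27780 W
From the inner boundary to the fireclay brick/diatomaceous earth interface, ΣR_partial = 0.02288 K/W.
T_interface = T_in − Q·ΣR_partial = 1270 °C − (27780)(0.02288) = 634 °C

T = 634 °C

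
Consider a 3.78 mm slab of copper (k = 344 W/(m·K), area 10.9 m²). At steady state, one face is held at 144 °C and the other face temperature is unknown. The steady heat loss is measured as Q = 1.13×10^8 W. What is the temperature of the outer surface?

Series resistances:
  R_copper = L/(kA) = 0.00378/(344·10.9) = 1.008×10^-6 K/W
ΣR = 1.008×10^-6 K/W
ΔT = Q·ΣR = 1.13×10^8 × 1.008×10^-6 = 113.9 K
Heat flows outward, so T_out = T_in − ΔT = 144 − 113.9 = 30.1 °C

T_out = 30.1 °C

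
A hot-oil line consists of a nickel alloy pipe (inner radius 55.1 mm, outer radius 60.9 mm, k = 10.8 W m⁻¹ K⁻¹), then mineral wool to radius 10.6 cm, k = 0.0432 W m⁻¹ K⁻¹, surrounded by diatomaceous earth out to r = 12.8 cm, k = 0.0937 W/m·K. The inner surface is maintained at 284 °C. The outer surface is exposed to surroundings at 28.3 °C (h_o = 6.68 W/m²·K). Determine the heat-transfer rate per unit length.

Series thermal resistances, inner to outer:
  R'_nickel alloy = ln(0.0609/0.0551)/(2πk) = 0.1001/(2π·10.8) = 0.001475 m·K/W
  R'_mineral wool = ln(0.106/0.0609)/(2πk) = 0.5542/(2π·0.0432) = 2.042 m·K/W
  R'_diatomaceous earth = ln(0.128/0.106)/(2πk) = 0.1886/(2π·0.0937) = 0.3203 m·K/W
  R'_conv,out = 1/(2πr h) = 1/(2π·0.128·6.68) = 0.1861 m·K/W
ΣR = 0.001475 + 2.042 + 0.3203 + 0.1861 = 2.550 m·K/W
Q' = ΔT/ΣR = (284 °C − 28.3 °C)/2.550 = 100 W/m

Q' = 100 W/m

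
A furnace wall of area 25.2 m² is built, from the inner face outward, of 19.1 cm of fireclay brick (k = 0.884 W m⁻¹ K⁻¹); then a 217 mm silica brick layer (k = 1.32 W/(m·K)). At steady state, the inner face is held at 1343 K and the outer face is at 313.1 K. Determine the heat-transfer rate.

Resistance network (inner→outer):
  R_fireclay brick = L/(kA) = 0.191/(0.884·25.2) = 0.008574 K/W
  R_silica brick = L/(kA) = 0.217/(1.32·25.2) = 0.006524 K/W
ΣR = 0.008574 + 0.006524 = 0.01510 K/W
Q = ΔT/ΣR = (1343 K − 313.1 K)/0.01510 = 68200 W

Q = 68200 W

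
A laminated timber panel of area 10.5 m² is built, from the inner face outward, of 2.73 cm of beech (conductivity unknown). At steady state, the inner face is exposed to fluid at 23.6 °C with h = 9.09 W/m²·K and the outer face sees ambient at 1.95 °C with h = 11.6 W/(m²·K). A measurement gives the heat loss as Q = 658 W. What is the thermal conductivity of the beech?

k = 0.183 W/m·K

ΣR = ΔT/Q = |23.6 − 1.95|/658 = 0.03290 K/W
Known resistances:
  R_conv,in = 1/(hA) = 1/(9.09·10.5) = 0.01048 K/W
  R_conv,out = 1/(hA) = 1/(11.6·10.5) = 0.008210 K/W
R_beech = ΣR − ΣR_known = 0.03290 − 0.01869 = 0.01421 K/W
L/(kA) = 0.01421 ⇒ k = 0.0273/(0.01421·10.5) = 0.183 W/m·K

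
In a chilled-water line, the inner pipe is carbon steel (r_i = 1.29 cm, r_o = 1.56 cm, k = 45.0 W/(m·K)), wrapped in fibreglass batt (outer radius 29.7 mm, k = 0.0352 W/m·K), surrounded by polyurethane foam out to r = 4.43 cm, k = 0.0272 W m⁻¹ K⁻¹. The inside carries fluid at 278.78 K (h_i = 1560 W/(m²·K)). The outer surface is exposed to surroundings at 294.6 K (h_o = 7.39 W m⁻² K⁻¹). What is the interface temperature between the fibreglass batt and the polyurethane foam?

Series thermal resistances, inner to outer:
  R'_conv,in = 1/(2πr h) = 1/(2π·0.0129·1560) = 0.007909 m·K/W
  R'_carbon steel = ln(0.0156/0.0129)/(2πk) = 0.1900/(2π·45.0) = 6.721×10^-4 m·K/W
  R'_fibreglass batt = ln(0.0297/0.0156)/(2πk) = 0.6439/(2π·0.0352) = 2.911 m·K/W
  R'_polyurethane foam = ln(0.0443/0.0297)/(2πk) = 0.3998/(2π·0.0272) = 2.340 m·K/W
  R'_conv,out = 1/(2πr h) = 1/(2π·0.0443·7.39) = 0.4862 m·K/W
ΣR = 0.007909 + 6.721×10^-4 + 2.911 + 2.340 + 0.4862 = 5.746 m·K/W
Q' = ΔT/ΣR = (278.78 K − 294.6 K)/5.746 = -2.753 W/m
From the inner boundary to the fibreglass batt/polyurethane foam interface, ΣR_partial = 2.920 m·K/W.
T_interface = T_in − Q'·ΣR_partial = 278.78 K − (-2.753)(2.920) = 286.8 K

T = 286.8 K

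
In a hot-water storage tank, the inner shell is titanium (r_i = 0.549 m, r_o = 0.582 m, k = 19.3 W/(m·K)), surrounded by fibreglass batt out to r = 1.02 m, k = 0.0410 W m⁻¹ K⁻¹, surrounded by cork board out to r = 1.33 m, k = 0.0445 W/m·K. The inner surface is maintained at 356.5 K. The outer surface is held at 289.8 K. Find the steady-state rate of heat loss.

Resistance network (inner→outer):
  R_titanium = (1/0.549 − 1/0.582)/(4πk) = 0.1033/(4π·19.3) = 4.258×10^-4 K/W
  R_fibreglass batt = (1/0.582 − 1/1.02)/(4πk) = 0.7378/(4π·0.0410) = 1.432 K/W
  R_cork board = (1/1.02 − 1/1.33)/(4πk) = 0.2285/(4π·0.0445) = 0.4086 K/W
ΣR = 4.258×10^-4 + 1.432 + 0.4086 = 1.841 K/W
Q = ΔT/ΣR = (356.5 K − 289.8 K)/1.841 = 36.2 W

Q = 36.2 W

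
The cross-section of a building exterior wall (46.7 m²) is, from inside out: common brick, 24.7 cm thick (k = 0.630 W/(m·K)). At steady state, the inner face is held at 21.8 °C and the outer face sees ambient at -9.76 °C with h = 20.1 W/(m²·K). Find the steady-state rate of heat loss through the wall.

Q = 3.34 kW

Series thermal resistances, inner to outer:
  R_common brick = L/(kA) = 0.247/(0.630·46.7) = 0.008395 K/W
  R_conv,out = 1/(hA) = 1/(20.1·46.7) = 0.001065 K/W
ΣR = 0.008395 + 0.001065 = 0.009460 K/W
Q = ΔT/ΣR = (21.8 °C − -9.76 °C)/0.009460 = 3340 W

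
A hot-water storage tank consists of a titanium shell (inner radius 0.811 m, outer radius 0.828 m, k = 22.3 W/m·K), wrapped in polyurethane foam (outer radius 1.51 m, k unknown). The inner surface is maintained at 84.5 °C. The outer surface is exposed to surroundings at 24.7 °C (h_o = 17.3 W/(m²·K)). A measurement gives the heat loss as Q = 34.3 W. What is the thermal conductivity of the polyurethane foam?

k = 0.0249 W/m·K

ΣR = ΔT/Q = |84.5 − 24.7|/34.3 = 1.743 K/W
Known resistances:
  R_titanium = (1/0.811 − 1/0.828)/(4πk) = 0.02532/(4π·22.3) = 9.034×10^-5 K/W
  R_conv,out = 1/(4πr²h) = 1/(4π·1.51²·17.3) = 0.002017 K/W
R_polyurethane foam = ΣR − ΣR_known = 1.743 − 0.002107 = 1.741 K/W
(1/r₁−1/r₂)/(4πk) = 1.741 ⇒ k = 0.5455/(4π·1.741) = 0.0249 W/m·K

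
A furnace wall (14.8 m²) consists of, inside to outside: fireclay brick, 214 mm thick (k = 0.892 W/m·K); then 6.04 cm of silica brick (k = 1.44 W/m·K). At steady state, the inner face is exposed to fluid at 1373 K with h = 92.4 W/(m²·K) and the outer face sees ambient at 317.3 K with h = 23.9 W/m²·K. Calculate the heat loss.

Q = 46700 W

Resistance network (inner→outer):
  R_conv,in = 1/(hA) = 1/(92.4·14.8) = 7.313×10^-4 K/W
  R_fireclay brick = L/(kA) = 0.214/(0.892·14.8) = 0.01621 K/W
  R_silica brick = L/(kA) = 0.0604/(1.44·14.8) = 0.002834 K/W
  R_conv,out = 1/(hA) = 1/(23.9·14.8) = 0.002827 K/W
ΣR = 7.313×10^-4 + 0.01621 + 0.002834 + 0.002827 = 0.02260 K/W
Q = ΔT/ΣR = (1373 K − 317.3 K)/0.02260 = 46700 W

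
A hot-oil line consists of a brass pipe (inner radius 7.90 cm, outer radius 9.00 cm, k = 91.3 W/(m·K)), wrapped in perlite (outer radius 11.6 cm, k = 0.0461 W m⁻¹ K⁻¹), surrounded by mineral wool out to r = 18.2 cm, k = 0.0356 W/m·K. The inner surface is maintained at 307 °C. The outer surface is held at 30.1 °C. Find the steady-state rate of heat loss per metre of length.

Resistance network (inner→outer):
  R'_brass = ln(0.0900/0.0790)/(2πk) = 0.1304/(2π·91.3) = 2.272×10^-4 m·K/W
  R'_perlite = ln(0.116/0.0900)/(2πk) = 0.2538/(2π·0.0461) = 0.8761 m·K/W
  R'_mineral wool = ln(0.182/0.116)/(2πk) = 0.4504/(2π·0.0356) = 2.014 m·K/W
ΣR = 2.272×10^-4 + 0.8761 + 2.014 = 2.890 m·K/W
Q' = ΔT/ΣR = (307 °C − 30.1 °C)/2.890 = 95.8 W/m

Q' = 95.8 W/m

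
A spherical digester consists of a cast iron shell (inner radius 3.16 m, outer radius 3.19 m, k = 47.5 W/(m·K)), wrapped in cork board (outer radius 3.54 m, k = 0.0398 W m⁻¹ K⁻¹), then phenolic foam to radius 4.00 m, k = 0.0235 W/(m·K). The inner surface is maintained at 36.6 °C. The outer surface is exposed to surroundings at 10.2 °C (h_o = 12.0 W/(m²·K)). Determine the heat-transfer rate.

Q = 153 W

Resistance network (inner→outer):
  R_cast iron = (1/3.16 − 1/3.19)/(4πk) = 0.002976/(4π·47.5) = 4.986×10^-6 K/W
  R_cork board = (1/3.19 − 1/3.54)/(4πk) = 0.03099/(4π·0.0398) = 0.06197 K/W
  R_phenolic foam = (1/3.54 − 1/4.00)/(4πk) = 0.03249/(4π·0.0235) = 0.1100 K/W
  R_conv,out = 1/(4πr²h) = 1/(4π·4.00²·12.0) = 4.145×10^-4 K/W
ΣR = 4.986×10^-6 + 0.06197 + 0.1100 + 4.145×10^-4 = 0.1724 K/W
Q = ΔT/ΣR = (36.6 °C − 10.2 °C)/0.1724 = 153 W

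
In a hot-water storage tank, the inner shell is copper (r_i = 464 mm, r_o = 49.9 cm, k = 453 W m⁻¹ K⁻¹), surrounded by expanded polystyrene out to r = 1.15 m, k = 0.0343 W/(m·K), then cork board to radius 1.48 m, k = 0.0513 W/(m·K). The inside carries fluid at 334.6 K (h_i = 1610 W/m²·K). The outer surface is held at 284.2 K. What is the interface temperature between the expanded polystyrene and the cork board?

T = 289.4 K

Series thermal resistances, inner to outer:
  R_conv,in = 1/(4πr²h) = 1/(4π·0.464²·1610) = 2.296×10^-4 K/W
  R_copper = (1/0.464 − 1/0.499)/(4πk) = 0.1512/(4π·453) = 2.655×10^-5 K/W
  R_expanded polystyrene = (1/0.499 − 1/1.15)/(4πk) = 1.134/(4π·0.0343) = 2.632 K/W
  R_cork board = (1/1.15 − 1/1.48)/(4πk) = 0.1939/(4π·0.0513) = 0.3008 K/W
ΣR = 2.296×10^-4 + 2.655×10^-5 + 2.632 + 0.3008 = 2.933 K/W
Q = ΔT/ΣR = (334.6 K − 284.2 K)/2.933 = 17.18 W
From the inner boundary to the expanded polystyrene/cork board interface, ΣR_partial = 2.632 K/W.
T_interface = T_in − Q·ΣR_partial = 334.6 K − (17.18)(2.632) = 289.4 K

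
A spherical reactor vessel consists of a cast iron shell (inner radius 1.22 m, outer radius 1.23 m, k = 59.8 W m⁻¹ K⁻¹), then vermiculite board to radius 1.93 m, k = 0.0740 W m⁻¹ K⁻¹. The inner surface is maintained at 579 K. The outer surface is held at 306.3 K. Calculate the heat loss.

Q = 860 W

Resistance network (inner→outer):
  R_cast iron = (1/1.22 − 1/1.23)/(4πk) = 0.006664/(4π·59.8) = 8.868×10^-6 K/W
  R_vermiculite board = (1/1.23 − 1/1.93)/(4πk) = 0.2949/(4π·0.0740) = 0.3171 K/W
ΣR = 8.868×10^-6 + 0.3171 = 0.3171 K/W
Q = ΔT/ΣR = (579 K − 306.3 K)/0.3171 = 860 W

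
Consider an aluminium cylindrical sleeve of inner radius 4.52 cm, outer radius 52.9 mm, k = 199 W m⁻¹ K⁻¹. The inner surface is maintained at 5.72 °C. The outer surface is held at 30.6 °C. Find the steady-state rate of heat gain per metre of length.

Q' = 2πk·ΔT/ln(r₂/r₁) = 2π × 199 × 24.88 / ln(0.0529/0.0452) = 1.98×10^5 W/m

Q' = 198 kW/m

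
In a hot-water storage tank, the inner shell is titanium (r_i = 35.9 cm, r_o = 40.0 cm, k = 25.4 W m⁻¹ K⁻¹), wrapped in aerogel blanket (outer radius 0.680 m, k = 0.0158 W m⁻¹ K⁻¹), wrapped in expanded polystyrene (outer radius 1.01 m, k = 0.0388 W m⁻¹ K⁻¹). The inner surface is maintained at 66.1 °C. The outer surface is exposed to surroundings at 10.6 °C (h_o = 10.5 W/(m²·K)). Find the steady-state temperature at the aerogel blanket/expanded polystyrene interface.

T = 19.5 °C

Resistance network (inner→outer):
  R_titanium = (1/0.359 − 1/0.400)/(4πk) = 0.2855/(4π·25.4) = 8.945×10^-4 K/W
  R_aerogel blanket = (1/0.400 − 1/0.680)/(4πk) = 1.029/(4π·0.0158) = 5.185 K/W
  R_expanded polystyrene = (1/0.680 − 1/1.01)/(4πk) = 0.4805/(4π·0.0388) = 0.9855 K/W
  R_conv,out = 1/(4πr²h) = 1/(4π·1.01²·10.5) = 0.007429 K/W
ΣR = 8.945×10^-4 + 5.185 + 0.9855 + 0.007429 = 6.179 K/W
Q = ΔT/ΣR = (66.1 °C − 10.6 °C)/6.179 = 8.982 W
From the inner boundary to the aerogel blanket/expanded polystyrene interface, ΣR_partial = 5.186 K/W.
T_interface = T_in − Q·ΣR_partial = 66.1 °C − (8.982)(5.186) = 19.5 °C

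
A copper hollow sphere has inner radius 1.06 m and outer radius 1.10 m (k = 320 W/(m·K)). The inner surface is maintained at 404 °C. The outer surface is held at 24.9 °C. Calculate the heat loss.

Q = 4.44×10^7 W

Q = 4πk·ΔT/(1/r₁ − 1/r₂) = 4π × 320 × 379.1 / (1/1.06 − 1/1.10) = 4.44×10^7 W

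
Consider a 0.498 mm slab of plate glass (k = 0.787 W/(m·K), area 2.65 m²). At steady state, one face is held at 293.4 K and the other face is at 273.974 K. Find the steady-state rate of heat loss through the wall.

Q = 81.4 kW

Q = kA·ΔT/L = 0.787 × 2.65 × |293.4 K − 273.974 K| / 4.98×10^-4 = 81400 W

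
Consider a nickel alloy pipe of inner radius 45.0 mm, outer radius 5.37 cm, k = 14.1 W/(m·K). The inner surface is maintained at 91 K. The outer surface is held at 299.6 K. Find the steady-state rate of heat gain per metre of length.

Q' = 105 kW/m

Q' = 2πk·ΔT/ln(r₂/r₁) = 2π × 14.1 × 208.6 / ln(0.0537/0.0450) = 1.05×10^5 W/m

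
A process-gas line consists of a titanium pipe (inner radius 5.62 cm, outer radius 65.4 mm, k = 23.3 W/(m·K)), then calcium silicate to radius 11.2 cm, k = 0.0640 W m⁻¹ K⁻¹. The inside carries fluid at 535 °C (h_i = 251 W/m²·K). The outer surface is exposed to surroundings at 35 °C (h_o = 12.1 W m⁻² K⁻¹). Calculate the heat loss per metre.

Resistance network (inner→outer):
  R'_conv,in = 1/(2πr h) = 1/(2π·0.0562·251) = 0.01128 m·K/W
  R'_titanium = ln(0.0654/0.0562)/(2πk) = 0.1516/(2π·23.3) = 0.001036 m·K/W
  R'_calcium silicate = ln(0.112/0.0654)/(2πk) = 0.5380/(2π·0.0640) = 1.338 m·K/W
  R'_conv,out = 1/(2πr h) = 1/(2π·0.112·12.1) = 0.1174 m·K/W
ΣR = 0.01128 + 0.001036 + 1.338 + 0.1174 = 1.468 m·K/W
Q' = ΔT/ΣR = (535 °C − 35 °C)/1.468 = 341 W/m

Q' = 341 W/m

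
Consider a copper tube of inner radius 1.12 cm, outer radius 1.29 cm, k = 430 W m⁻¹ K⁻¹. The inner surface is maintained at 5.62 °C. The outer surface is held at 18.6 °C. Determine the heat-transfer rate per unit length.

Q' = 2.48×10^5 W/m

Q' = 2πk·ΔT/ln(r₂/r₁) = 2π × 430 × 12.98 / ln(0.0129/0.0112) = 2.48×10^5 W/m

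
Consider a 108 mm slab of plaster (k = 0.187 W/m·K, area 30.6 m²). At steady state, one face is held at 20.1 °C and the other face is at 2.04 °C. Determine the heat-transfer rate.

Q = kA·ΔT/L = 0.187 × 30.6 × |20.1 °C − 2.04 °C| / 0.108 = 957 W

Q = 957 W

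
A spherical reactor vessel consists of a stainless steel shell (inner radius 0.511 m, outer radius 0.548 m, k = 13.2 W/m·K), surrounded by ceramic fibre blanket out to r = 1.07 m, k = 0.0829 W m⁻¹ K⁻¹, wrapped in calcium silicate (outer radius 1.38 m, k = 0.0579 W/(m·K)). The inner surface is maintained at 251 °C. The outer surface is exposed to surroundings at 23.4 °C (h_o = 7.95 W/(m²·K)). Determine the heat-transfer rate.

Q = 198 W

Treat each layer as a resistance in series:
  R_stainless steel = (1/0.511 − 1/0.548)/(4πk) = 0.1321/(4π·13.2) = 7.966×10^-4 K/W
  R_ceramic fibre blanket = (1/0.548 − 1/1.07)/(4πk) = 0.8902/(4π·0.0829) = 0.8546 K/W
  R_calcium silicate = (1/1.07 − 1/1.38)/(4πk) = 0.2099/(4π·0.0579) = 0.2885 K/W
  R_conv,out = 1/(4πr²h) = 1/(4π·1.38²·7.95) = 0.005256 K/W
ΣR = 7.966×10^-4 + 0.8546 + 0.2885 + 0.005256 = 1.149 K/W
Q = ΔT/ΣR = (251 °C − 23.4 °C)/1.149 = 198 W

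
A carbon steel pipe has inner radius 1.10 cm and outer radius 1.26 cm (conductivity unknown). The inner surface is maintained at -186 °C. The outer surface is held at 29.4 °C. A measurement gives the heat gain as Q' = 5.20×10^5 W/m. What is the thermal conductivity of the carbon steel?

k = 52.2 W/m·K

ΣR = ΔT/Q' = |-186 − 29.4|/5.20×10^5 = 4.142×10^-4 m·K/W
ln(r₂/r₁)/(2πk) = 4.142×10^-4 ⇒ k = 0.1358/(2π·4.142×10^-4) = 52.2 W/m·K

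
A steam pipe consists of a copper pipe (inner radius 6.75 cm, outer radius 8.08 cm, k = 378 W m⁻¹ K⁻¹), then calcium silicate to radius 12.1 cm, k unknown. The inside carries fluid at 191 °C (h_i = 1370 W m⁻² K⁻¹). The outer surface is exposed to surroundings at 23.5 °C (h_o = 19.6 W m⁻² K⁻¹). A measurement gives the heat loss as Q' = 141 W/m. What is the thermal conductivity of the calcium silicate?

k = 0.0574 W/m·K

ΣR = ΔT/Q' = |191 − 23.5|/141 = 1.188 m·K/W
Known resistances:
  R'_conv,in = 1/(2πr h) = 1/(2π·0.0675·1370) = 0.001721 m·K/W
  R'_copper = ln(0.0808/0.0675)/(2πk) = 0.1798/(2π·378) = 7.572×10^-5 m·K/W
  R'_conv,out = 1/(2πr h) = 1/(2π·0.121·19.6) = 0.06711 m·K/W
R_calcium silicate = ΣR − ΣR_known = 1.188 − 0.06891 = 1.119 m·K/W
ln(r₂/r₁)/(2πk) = 1.119 ⇒ k = 0.4038/(2π·1.119) = 0.0574 W/m·K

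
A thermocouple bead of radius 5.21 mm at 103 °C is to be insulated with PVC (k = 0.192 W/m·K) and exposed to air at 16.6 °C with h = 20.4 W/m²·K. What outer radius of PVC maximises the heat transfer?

r_cr = 1.88 cm

For a sphere, r_cr = 2k_ins/h = 2·0.192/20.4 = 0.0188 m = 1.88 cm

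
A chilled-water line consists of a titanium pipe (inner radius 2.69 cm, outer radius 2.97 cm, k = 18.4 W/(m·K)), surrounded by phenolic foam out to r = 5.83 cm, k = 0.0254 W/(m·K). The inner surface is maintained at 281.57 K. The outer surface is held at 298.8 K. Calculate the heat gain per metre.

Q' = 4.08 W/m

Resistance network (inner→outer):
  R'_titanium = ln(0.0297/0.0269)/(2πk) = 0.09902/(2π·18.4) = 8.565×10^-4 m·K/W
  R'_phenolic foam = ln(0.0583/0.0297)/(2πk) = 0.6745/(2π·0.0254) = 4.226 m·K/W
ΣR = 8.565×10^-4 + 4.226 = 4.227 m·K/W
Q' = ΔT/ΣR = (281.57 K − 298.8 K)/4.227 = -4.08 W/m
(Negative Q' ⇒ heat flows inward; heat gain = 4.08 W/m.)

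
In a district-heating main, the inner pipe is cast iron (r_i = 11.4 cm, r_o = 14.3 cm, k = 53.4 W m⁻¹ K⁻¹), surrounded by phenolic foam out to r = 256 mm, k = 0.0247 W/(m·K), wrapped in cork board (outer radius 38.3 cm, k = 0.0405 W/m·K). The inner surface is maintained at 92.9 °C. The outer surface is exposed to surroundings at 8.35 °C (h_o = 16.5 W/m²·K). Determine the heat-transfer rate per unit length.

Q' = 15.8 W/m

Series thermal resistances, inner to outer:
  R'_cast iron = ln(0.143/0.114)/(2πk) = 0.2266/(2π·53.4) = 6.755×10^-4 m·K/W
  R'_phenolic foam = ln(0.256/0.143)/(2πk) = 0.5823/(2π·0.0247) = 3.752 m·K/W
  R'_cork board = ln(0.383/0.256)/(2πk) = 0.4029/(2π·0.0405) = 1.583 m·K/W
  R'_conv,out = 1/(2πr h) = 1/(2π·0.383·16.5) = 0.02518 m·K/W
ΣR = 6.755×10^-4 + 3.752 + 1.583 + 0.02518 = 5.361 m·K/W
Q' = ΔT/ΣR = (92.9 °C − 8.35 °C)/5.361 = 15.8 W/m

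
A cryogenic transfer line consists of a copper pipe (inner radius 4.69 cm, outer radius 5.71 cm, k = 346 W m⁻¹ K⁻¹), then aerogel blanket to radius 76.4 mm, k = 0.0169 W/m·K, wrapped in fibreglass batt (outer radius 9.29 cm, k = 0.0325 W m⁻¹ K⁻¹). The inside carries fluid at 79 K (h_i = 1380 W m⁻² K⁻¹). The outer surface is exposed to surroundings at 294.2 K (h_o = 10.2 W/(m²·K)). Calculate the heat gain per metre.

Q' = 55.6 W/m

Resistance network (inner→outer):
  R'_conv,in = 1/(2πr h) = 1/(2π·0.0469·1380) = 0.002459 m·K/W
  R'_copper = ln(0.0571/0.0469)/(2πk) = 0.1968/(2π·346) = 9.052×10^-5 m·K/W
  R'_aerogel blanket = ln(0.0764/0.0571)/(2πk) = 0.2912/(2π·0.0169) = 2.742 m·K/W
  R'_fibreglass batt = ln(0.0929/0.0764)/(2πk) = 0.1955/(2π·0.0325) = 0.9576 m·K/W
  R'_conv,out = 1/(2πr h) = 1/(2π·0.0929·10.2) = 0.1680 m·K/W
ΣR = 0.002459 + 9.052×10^-5 + 2.742 + 0.9576 + 0.1680 = 3.870 m·K/W
Q' = ΔT/ΣR = (79 K − 294.2 K)/3.870 = -55.6 W/m
(Negative Q' ⇒ heat flows inward; heat gain = 55.6 W/m.)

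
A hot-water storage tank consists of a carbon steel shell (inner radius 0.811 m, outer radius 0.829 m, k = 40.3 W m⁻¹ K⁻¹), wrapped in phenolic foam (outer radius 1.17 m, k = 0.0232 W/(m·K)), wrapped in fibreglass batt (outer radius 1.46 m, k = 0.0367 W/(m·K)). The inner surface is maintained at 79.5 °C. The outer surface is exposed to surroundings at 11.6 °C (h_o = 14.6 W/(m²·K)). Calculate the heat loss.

Q = 43.1 W

Treat each layer as a resistance in series:
  R_carbon steel = (1/0.811 − 1/0.829)/(4πk) = 0.02677/(4π·40.3) = 5.287×10^-5 K/W
  R_phenolic foam = (1/0.829 − 1/1.17)/(4πk) = 0.3516/(4π·0.0232) = 1.206 K/W
  R_fibreglass batt = (1/1.17 − 1/1.46)/(4πk) = 0.1698/(4π·0.0367) = 0.3681 K/W
  R_conv,out = 1/(4πr²h) = 1/(4π·1.46²·14.6) = 0.002557 K/W
ΣR = 5.287×10^-5 + 1.206 + 0.3681 + 0.002557 = 1.577 K/W
Q = ΔT/ΣR = (79.5 °C − 11.6 °C)/1.577 = 43.1 W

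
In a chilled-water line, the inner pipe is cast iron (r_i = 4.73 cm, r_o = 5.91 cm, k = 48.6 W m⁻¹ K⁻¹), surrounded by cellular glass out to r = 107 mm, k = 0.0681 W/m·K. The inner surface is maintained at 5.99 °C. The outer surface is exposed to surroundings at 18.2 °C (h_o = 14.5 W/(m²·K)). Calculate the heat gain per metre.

Q' = 8.19 W/m

Series thermal resistances, inner to outer:
  R'_cast iron = ln(0.0591/0.0473)/(2πk) = 0.2227/(2π·48.6) = 7.294×10^-4 m·K/W
  R'_cellular glass = ln(0.107/0.0591)/(2πk) = 0.5936/(2π·0.0681) = 1.387 m·K/W
  R'_conv,out = 1/(2πr h) = 1/(2π·0.107·14.5) = 0.1026 m·K/W
ΣR = 7.294×10^-4 + 1.387 + 0.1026 = 1.490 m·K/W
Q' = ΔT/ΣR = (5.99 °C − 18.2 °C)/1.490 = -8.19 W/m
(Negative Q' ⇒ heat flows inward; heat gain = 8.19 W/m.)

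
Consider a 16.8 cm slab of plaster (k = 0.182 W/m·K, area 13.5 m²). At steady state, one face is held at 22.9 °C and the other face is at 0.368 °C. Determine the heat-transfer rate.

Q = kA·ΔT/L = 0.182 × 13.5 × |22.9 °C − 0.368 °C| / 0.168 = 330 W

Q = 330 W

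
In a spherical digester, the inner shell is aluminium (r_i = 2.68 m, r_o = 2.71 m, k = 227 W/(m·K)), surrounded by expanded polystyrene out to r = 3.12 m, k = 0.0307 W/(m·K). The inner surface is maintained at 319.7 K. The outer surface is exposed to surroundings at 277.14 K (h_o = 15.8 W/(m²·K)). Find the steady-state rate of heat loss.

Resistance network (inner→outer):
  R_aluminium = (1/2.68 − 1/2.71)/(4πk) = 0.004131/(4π·227) = 1.448×10^-6 K/W
  R_expanded polystyrene = (1/2.71 − 1/3.12)/(4πk) = 0.04849/(4π·0.0307) = 0.1257 K/W
  R_conv,out = 1/(4πr²h) = 1/(4π·3.12²·15.8) = 5.174×10^-4 K/W
ΣR = 1.448×10^-6 + 0.1257 + 5.174×10^-4 = 0.1262 K/W
Q = ΔT/ΣR = (319.7 K − 277.14 K)/0.1262 = 337 W

Q = 337 W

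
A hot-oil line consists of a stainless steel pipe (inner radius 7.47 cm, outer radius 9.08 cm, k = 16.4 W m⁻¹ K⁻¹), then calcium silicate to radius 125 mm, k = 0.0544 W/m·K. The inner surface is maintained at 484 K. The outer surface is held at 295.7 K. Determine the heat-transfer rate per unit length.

Q' = 201 W/m

Treat each layer as a resistance in series:
  R'_stainless steel = ln(0.0908/0.0747)/(2πk) = 0.1952/(2π·16.4) = 0.001894 m·K/W
  R'_calcium silicate = ln(0.125/0.0908)/(2πk) = 0.3197/(2π·0.0544) = 0.9352 m·K/W
ΣR = 0.001894 + 0.9352 = 0.9371 m·K/W
Q' = ΔT/ΣR = (484 K − 295.7 K)/0.9371 = 201 W/m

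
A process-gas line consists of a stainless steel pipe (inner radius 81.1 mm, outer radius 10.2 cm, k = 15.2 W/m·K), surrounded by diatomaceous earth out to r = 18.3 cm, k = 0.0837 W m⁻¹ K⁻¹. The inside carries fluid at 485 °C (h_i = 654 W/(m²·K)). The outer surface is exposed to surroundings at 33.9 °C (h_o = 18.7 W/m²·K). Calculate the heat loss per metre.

Q' = 388 W/m

Resistance network (inner→outer):
  R'_conv,in = 1/(2πr h) = 1/(2π·0.0811·654) = 0.003001 m·K/W
  R'_stainless steel = ln(0.102/0.0811)/(2πk) = 0.2293/(2π·15.2) = 0.002401 m·K/W
  R'_diatomaceous earth = ln(0.183/0.102)/(2πk) = 0.5845/(2π·0.0837) = 1.111 m·K/W
  R'_conv,out = 1/(2πr h) = 1/(2π·0.183·18.7) = 0.04651 m·K/W
ΣR = 0.003001 + 0.002401 + 1.111 + 0.04651 = 1.163 m·K/W
Q' = ΔT/ΣR = (485 °C − 33.9 °C)/1.163 = 388 W/m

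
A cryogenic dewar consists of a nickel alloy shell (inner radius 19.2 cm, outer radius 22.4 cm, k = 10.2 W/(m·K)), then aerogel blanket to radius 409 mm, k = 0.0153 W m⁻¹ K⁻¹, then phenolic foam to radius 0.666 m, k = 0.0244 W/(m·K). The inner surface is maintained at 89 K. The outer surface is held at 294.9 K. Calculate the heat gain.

Series thermal resistances, inner to outer:
  R_nickel alloy = (1/0.192 − 1/0.224)/(4πk) = 0.7440/(4π·10.2) = 0.005805 K/W
  R_aerogel blanket = (1/0.224 − 1/0.409)/(4πk) = 2.019/(4π·0.0153) = 10.50 K/W
  R_phenolic foam = (1/0.409 − 1/0.666)/(4πk) = 0.9435/(4π·0.0244) = 3.077 K/W
ΣR = 0.005805 + 10.50 + 3.077 = 13.58 K/W
Q = ΔT/ΣR = (89 K − 294.9 K)/13.58 = -15.2 W
(Negative Q ⇒ heat flows inward; heat gain = 15.2 W.)

Q = 15.2 W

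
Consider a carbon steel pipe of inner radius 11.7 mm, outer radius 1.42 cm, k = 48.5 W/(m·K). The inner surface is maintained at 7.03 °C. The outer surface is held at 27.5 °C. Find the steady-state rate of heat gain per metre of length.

Q' = 32.2 kW/m

Q' = 2πk·ΔT/ln(r₂/r₁) = 2π × 48.5 × 20.47 / ln(0.0142/0.0117) = 32200 W/m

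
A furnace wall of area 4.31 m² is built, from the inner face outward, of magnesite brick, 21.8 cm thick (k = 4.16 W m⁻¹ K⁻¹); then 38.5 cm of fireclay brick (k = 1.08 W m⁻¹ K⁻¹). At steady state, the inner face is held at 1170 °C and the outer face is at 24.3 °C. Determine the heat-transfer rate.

Q = 12.1 kW

Series thermal resistances, inner to outer:
  R_magnesite brick = L/(kA) = 0.218/(4.16·4.31) = 0.01216 K/W
  R_fireclay brick = L/(kA) = 0.385/(1.08·4.31) = 0.08271 K/W
ΣR = 0.01216 + 0.08271 = 0.09487 K/W
Q = ΔT/ΣR = (1170 °C − 24.3 °C)/0.09487 = 12100 W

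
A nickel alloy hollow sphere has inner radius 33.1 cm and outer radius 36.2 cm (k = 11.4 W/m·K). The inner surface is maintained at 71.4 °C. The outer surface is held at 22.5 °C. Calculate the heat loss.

Q = 4πk·ΔT/(1/r₁ − 1/r₂) = 4π × 11.4 × 48.9 / (1/0.331 − 1/0.362) = 27100 W

Q = 27.1 kW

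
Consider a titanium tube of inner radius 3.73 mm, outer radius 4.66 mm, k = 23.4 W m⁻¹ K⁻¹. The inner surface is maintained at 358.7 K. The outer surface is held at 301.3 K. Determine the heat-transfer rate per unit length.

Q' = 37900 W/m

Q' = 2πk·ΔT/ln(r₂/r₁) = 2π × 23.4 × 57.4 / ln(0.00466/0.00373) = 37900 W/m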